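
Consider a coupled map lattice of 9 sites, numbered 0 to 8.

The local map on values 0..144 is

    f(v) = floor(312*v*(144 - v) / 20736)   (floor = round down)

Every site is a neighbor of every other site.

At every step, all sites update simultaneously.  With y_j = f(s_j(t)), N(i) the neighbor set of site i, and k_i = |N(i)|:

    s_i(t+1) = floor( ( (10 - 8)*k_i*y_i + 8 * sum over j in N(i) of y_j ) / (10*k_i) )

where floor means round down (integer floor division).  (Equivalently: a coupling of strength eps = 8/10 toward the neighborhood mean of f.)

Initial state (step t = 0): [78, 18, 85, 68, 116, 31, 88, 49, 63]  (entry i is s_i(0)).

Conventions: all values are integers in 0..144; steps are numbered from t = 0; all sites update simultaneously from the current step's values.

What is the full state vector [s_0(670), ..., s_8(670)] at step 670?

Simulating step by step:
t=0: [78, 18, 85, 68, 116, 31, 88, 49, 63]
t=1: [66, 61, 65, 66, 63, 63, 65, 65, 65]
t=2: [76, 76, 76, 76, 76, 76, 76, 76, 76]
t=3: [77, 77, 77, 77, 77, 77, 77, 77, 77]
t=4: [77, 77, 77, 77, 77, 77, 77, 77, 77]

Answer: [77, 77, 77, 77, 77, 77, 77, 77, 77]
Key observation: The state at step 3, [77, 77, 77, 77, 77, 77, 77, 77, 77], reappears at step 4: the system is in a cycle of period 1 from step 3 on.  Therefore the state at step 670 equals the state at step 3 + ((670 - 3) mod 1) = 3, which is [77, 77, 77, 77, 77, 77, 77, 77, 77].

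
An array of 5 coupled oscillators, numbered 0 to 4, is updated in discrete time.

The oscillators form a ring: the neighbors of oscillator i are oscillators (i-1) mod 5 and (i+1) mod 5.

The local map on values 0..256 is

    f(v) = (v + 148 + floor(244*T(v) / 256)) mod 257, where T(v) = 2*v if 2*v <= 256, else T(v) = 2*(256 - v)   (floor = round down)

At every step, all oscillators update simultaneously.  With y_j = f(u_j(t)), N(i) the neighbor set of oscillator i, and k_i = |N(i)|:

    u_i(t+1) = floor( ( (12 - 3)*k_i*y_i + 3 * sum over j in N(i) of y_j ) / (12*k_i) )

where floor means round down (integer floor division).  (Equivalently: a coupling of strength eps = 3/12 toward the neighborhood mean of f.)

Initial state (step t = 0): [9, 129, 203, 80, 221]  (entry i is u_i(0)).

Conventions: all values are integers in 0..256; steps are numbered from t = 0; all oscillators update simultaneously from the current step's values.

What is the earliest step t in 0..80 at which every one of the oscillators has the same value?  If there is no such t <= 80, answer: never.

Simulating step by step:
t=0: [9, 129, 203, 80, 221]  (not all equal)
t=1: [153, 49, 162, 138, 170]  (not all equal)
t=2: [212, 83, 209, 246, 229]  (not all equal)
t=3: [177, 145, 177, 162, 171]  (not all equal)
t=4: [222, 239, 223, 229, 224]  (not all equal)
t=5: [175, 165, 173, 172, 175]  (not all equal)
t=6: [221, 227, 223, 222, 220]  (not all equal)
t=7: [177, 174, 175, 177, 178]  (not all equal)
t=8: [218, 220, 219, 218, 217]  (not all equal)
t=9: [180, 179, 180, 181, 181]  (not all equal)
t=10: [215, 215, 215, 214, 214]  (not all equal)
t=11: [184, 184, 184, 184, 184]  (all equal)

Answer: 11
Key observation: Synchronization is absorbing here: once all oscillators are equal they stay equal, and step 11 is the first all-equal step.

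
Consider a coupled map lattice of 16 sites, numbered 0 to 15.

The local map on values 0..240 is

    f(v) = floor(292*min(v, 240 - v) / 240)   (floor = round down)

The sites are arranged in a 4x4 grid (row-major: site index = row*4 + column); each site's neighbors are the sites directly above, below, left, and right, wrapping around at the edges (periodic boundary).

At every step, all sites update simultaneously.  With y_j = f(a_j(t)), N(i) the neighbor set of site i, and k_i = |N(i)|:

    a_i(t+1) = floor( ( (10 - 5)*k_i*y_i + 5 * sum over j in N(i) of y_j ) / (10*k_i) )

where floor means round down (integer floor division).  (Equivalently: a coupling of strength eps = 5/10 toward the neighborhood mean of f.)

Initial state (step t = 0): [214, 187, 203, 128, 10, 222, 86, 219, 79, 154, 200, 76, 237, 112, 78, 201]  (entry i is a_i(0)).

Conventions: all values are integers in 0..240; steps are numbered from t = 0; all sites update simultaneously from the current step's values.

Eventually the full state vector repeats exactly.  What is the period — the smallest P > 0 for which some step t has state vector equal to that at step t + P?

Answer: 2
Key observation: The state at step 21, [143, 143, 143, 143, 143, 143, 143, 143, 143, 143, 143, 143, 143, 143, 143, 143], reappears at step 23 — and no state repeats earlier — so the cycle the system enters has period 2.

Derivation:
t=0: [214, 187, 203, 128, 10, 222, 86, 219, 79, 154, 200, 76, 237, 112, 78, 201]
t=1: [42, 61, 72, 86, 27, 46, 69, 55, 74, 89, 73, 73, 40, 101, 81, 64]
t=2: [57, 76, 88, 87, 48, 64, 78, 71, 79, 98, 91, 84, 66, 102, 95, 80]
t=3: [76, 93, 104, 97, 70, 83, 94, 87, 92, 110, 108, 99, 88, 112, 112, 98]
t=4: [98, 113, 123, 114, 93, 105, 114, 107, 111, 126, 128, 118, 110, 129, 132, 119]
t=5: [124, 133, 139, 135, 120, 129, 135, 131, 133, 135, 136, 139, 133, 134, 135, 140]
t=6: [137, 130, 124, 128, 140, 133, 127, 131, 130, 128, 125, 124, 130, 128, 125, 123]
t=7: [127, 133, 138, 135, 125, 130, 136, 132, 132, 135, 138, 138, 133, 135, 139, 139]
t=8: [134, 130, 125, 127, 136, 131, 127, 130, 130, 127, 124, 125, 129, 127, 123, 123]
t=9: [130, 133, 138, 136, 128, 132, 136, 133, 133, 136, 139, 138, 135, 136, 140, 140]
t=10: [131, 129, 124, 126, 133, 130, 126, 129, 129, 126, 123, 124, 127, 126, 122, 122]
t=11: [133, 135, 139, 137, 131, 134, 137, 135, 135, 137, 141, 139, 137, 138, 142, 141]
t=12: [128, 126, 123, 124, 130, 127, 124, 126, 126, 124, 121, 122, 125, 124, 120, 121]
t=13: [136, 138, 141, 140, 135, 137, 140, 138, 138, 140, 143, 142, 139, 141, 144, 143]
t=14: [124, 123, 120, 121, 125, 124, 121, 123, 123, 121, 118, 120, 122, 120, 117, 118]
t=15: [141, 142, 144, 143, 140, 141, 143, 142, 142, 143, 143, 144, 143, 144, 143, 143]
t=16: [119, 118, 117, 118, 120, 119, 118, 118, 118, 118, 117, 117, 118, 117, 117, 117]
t=17: [143, 143, 142, 142, 144, 143, 142, 143, 143, 142, 142, 142, 142, 142, 142, 142]
t=18: [118, 118, 118, 118, 117, 118, 118, 118, 118, 118, 119, 118, 118, 118, 119, 119]
t=19: [142, 143, 143, 143, 142, 142, 143, 142, 142, 143, 143, 143, 143, 143, 143, 143]
t=20: [118, 118, 118, 118, 119, 118, 118, 118, 118, 118, 118, 118, 118, 118, 118, 118]
t=21: [143, 143, 143, 143, 143, 143, 143, 143, 143, 143, 143, 143, 143, 143, 143, 143]
t=22: [118, 118, 118, 118, 118, 118, 118, 118, 118, 118, 118, 118, 118, 118, 118, 118]
t=23: [143, 143, 143, 143, 143, 143, 143, 143, 143, 143, 143, 143, 143, 143, 143, 143]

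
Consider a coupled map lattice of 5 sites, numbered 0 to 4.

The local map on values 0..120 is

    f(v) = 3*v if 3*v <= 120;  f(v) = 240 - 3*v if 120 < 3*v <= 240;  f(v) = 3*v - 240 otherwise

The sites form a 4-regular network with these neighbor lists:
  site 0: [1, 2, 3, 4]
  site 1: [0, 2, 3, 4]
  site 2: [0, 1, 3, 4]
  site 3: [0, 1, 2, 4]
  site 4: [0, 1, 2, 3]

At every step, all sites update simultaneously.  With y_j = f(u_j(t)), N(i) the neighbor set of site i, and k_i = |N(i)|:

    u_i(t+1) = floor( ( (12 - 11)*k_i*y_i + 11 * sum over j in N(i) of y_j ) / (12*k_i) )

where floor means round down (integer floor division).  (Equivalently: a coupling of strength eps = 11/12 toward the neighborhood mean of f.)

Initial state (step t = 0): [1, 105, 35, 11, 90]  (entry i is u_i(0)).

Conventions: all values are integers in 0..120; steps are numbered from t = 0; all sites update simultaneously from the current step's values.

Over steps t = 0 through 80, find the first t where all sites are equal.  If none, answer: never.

Answer: 5
Key observation: Synchronization is absorbing here: once all sites are equal they stay equal, and step 5 is the first all-equal step.

Derivation:
t=0: [1, 105, 35, 11, 90]  (not all equal)
t=1: [55, 45, 41, 51, 52]  (not all equal)
t=2: [96, 91, 90, 94, 95]  (not all equal)
t=3: [38, 40, 41, 39, 38]  (not all equal)
t=4: [116, 115, 116, 116, 116]  (not all equal)
t=5: [107, 107, 107, 107, 107]  (all equal)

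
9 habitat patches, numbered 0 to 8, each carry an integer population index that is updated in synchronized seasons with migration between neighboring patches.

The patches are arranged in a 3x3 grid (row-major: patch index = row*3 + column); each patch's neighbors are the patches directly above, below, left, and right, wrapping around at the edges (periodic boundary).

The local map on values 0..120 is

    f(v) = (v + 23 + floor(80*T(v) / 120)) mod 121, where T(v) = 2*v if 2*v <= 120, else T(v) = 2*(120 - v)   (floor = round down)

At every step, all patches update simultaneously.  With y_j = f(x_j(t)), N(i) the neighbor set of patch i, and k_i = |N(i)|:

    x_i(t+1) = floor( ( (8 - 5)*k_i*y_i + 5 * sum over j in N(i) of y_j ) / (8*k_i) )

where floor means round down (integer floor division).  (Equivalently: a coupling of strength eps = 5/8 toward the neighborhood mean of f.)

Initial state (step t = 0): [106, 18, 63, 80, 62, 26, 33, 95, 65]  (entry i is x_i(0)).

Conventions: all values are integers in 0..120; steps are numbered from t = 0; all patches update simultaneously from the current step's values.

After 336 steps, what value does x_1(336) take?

Answer: x_1(336) = 32
Key observation: The state at step 16, [32, 32, 32, 32, 32, 32, 32, 32, 32], reappears at step 20: the system is in a cycle of period 4 from step 16 on.  Therefore the state at step 336 equals the state at step 16 + ((336 - 16) mod 4) = 16, which is [32, 32, 32, 32, 32, 32, 32, 32, 32].

Derivation:
t=0: [106, 18, 63, 80, 62, 26, 33, 95, 65]
t=1: [47, 45, 48, 52, 48, 55, 57, 49, 54]
t=2: [16, 11, 17, 22, 17, 23, 25, 19, 25]
t=3: [63, 57, 64, 71, 64, 72, 74, 67, 75]
t=4: [38, 38, 38, 38, 38, 38, 38, 37, 37]
t=5: [111, 110, 110, 111, 110, 110, 110, 109, 109]
t=6: [25, 25, 25, 25, 25, 25, 25, 25, 25]
t=7: [81, 81, 81, 81, 81, 81, 81, 81, 81]
t=8: [35, 35, 35, 35, 35, 35, 35, 35, 35]
t=9: [104, 104, 104, 104, 104, 104, 104, 104, 104]
t=10: [27, 27, 27, 27, 27, 27, 27, 27, 27]
t=11: [86, 86, 86, 86, 86, 86, 86, 86, 86]
t=12: [33, 33, 33, 33, 33, 33, 33, 33, 33]
t=13: [100, 100, 100, 100, 100, 100, 100, 100, 100]
t=14: [28, 28, 28, 28, 28, 28, 28, 28, 28]
t=15: [88, 88, 88, 88, 88, 88, 88, 88, 88]
t=16: [32, 32, 32, 32, 32, 32, 32, 32, 32]
t=17: [97, 97, 97, 97, 97, 97, 97, 97, 97]
t=18: [29, 29, 29, 29, 29, 29, 29, 29, 29]
t=19: [90, 90, 90, 90, 90, 90, 90, 90, 90]
t=20: [32, 32, 32, 32, 32, 32, 32, 32, 32]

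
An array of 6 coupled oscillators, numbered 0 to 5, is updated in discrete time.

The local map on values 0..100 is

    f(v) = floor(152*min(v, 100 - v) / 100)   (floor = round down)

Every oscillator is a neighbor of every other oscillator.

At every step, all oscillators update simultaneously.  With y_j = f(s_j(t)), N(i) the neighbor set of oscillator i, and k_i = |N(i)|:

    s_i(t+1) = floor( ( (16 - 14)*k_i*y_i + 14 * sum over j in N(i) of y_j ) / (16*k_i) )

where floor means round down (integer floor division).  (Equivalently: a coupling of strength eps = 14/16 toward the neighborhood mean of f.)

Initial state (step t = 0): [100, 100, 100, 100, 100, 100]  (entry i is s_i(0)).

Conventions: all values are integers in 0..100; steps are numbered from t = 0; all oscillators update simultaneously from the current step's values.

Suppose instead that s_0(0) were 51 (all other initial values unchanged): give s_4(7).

Simulating step by step:
t=0: [51, 100, 100, 100, 100, 100]
t=1: [9, 12, 12, 12, 12, 12]
t=2: [17, 17, 17, 17, 17, 17]
t=3: [25, 25, 25, 25, 25, 25]
t=4: [38, 38, 38, 38, 38, 38]
t=5: [57, 57, 57, 57, 57, 57]
t=6: [65, 65, 65, 65, 65, 65]
t=7: [53, 53, 53, 53, 53, 53]

Answer: s_4(7) = 53
Key observation: This trace re-runs the system from the modified initial state.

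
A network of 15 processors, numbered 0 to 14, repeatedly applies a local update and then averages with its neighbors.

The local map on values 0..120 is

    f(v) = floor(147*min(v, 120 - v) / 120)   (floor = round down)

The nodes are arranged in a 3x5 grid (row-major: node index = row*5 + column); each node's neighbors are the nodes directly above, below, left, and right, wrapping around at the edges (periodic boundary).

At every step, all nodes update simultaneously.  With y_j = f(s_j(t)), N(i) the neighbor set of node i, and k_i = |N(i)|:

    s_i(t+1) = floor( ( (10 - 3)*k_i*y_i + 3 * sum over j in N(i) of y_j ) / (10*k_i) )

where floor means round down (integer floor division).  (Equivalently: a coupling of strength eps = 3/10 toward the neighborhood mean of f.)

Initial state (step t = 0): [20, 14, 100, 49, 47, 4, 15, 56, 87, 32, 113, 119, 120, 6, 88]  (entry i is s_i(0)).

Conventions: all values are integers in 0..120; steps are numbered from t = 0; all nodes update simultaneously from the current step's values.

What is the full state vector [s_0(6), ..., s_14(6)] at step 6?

Answer: [52, 46, 65, 68, 66, 47, 48, 63, 66, 63, 43, 34, 52, 66, 68]

Derivation:
t=0: [20, 14, 100, 49, 47, 4, 15, 56, 87, 32, 113, 119, 120, 6, 88]
t=1: [23, 16, 27, 51, 52, 9, 19, 53, 41, 37, 10, 3, 7, 15, 35]
t=2: [27, 19, 34, 55, 57, 15, 23, 53, 49, 43, 14, 6, 14, 24, 39]
t=3: [32, 24, 41, 61, 63, 22, 28, 55, 57, 50, 19, 11, 22, 34, 45]
t=4: [38, 30, 49, 67, 65, 29, 33, 60, 66, 59, 26, 17, 31, 45, 53]
t=5: [44, 37, 57, 63, 65, 38, 40, 66, 66, 67, 34, 24, 41, 55, 61]
t=6: [52, 46, 65, 68, 66, 47, 48, 63, 66, 63, 43, 34, 52, 66, 68]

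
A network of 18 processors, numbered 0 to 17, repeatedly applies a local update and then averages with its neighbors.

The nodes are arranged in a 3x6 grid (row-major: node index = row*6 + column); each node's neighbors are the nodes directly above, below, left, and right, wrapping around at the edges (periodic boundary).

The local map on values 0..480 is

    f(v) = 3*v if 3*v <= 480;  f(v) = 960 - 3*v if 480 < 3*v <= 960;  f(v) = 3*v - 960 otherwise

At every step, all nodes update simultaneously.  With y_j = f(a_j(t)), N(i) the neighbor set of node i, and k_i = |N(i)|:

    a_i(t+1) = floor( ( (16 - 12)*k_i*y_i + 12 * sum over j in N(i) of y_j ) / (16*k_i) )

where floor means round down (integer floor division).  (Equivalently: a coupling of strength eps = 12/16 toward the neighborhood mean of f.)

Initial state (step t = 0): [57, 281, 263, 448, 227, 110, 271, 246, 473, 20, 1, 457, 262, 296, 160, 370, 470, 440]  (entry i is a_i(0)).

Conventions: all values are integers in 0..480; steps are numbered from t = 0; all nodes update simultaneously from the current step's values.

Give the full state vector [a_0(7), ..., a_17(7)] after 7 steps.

Simulating step by step:
t=0: [57, 281, 263, 448, 227, 110, 271, 246, 473, 20, 1, 457, 262, 296, 160, 370, 470, 440]
t=1: [186, 148, 312, 219, 288, 311, 220, 204, 289, 201, 225, 260, 184, 204, 279, 295, 261, 345]
t=2: [321, 321, 186, 179, 172, 147, 325, 309, 183, 231, 223, 173, 312, 335, 132, 198, 143, 167]
t=3: [91, 91, 331, 383, 408, 362, 97, 97, 308, 346, 369, 336, 103, 96, 328, 375, 399, 365]
t=4: [255, 234, 106, 148, 197, 166, 245, 239, 88, 120, 154, 143, 262, 240, 103, 140, 192, 168]
t=5: [258, 251, 318, 386, 420, 387, 251, 245, 296, 388, 404, 408, 252, 244, 310, 385, 416, 385]
t=6: [200, 172, 96, 181, 251, 227, 216, 190, 105, 185, 261, 226, 204, 181, 101, 183, 248, 228]
t=7: [349, 383, 349, 350, 255, 280, 336, 376, 338, 348, 252, 266, 342, 382, 344, 354, 254, 279]

Answer: [349, 383, 349, 350, 255, 280, 336, 376, 338, 348, 252, 266, 342, 382, 344, 354, 254, 279]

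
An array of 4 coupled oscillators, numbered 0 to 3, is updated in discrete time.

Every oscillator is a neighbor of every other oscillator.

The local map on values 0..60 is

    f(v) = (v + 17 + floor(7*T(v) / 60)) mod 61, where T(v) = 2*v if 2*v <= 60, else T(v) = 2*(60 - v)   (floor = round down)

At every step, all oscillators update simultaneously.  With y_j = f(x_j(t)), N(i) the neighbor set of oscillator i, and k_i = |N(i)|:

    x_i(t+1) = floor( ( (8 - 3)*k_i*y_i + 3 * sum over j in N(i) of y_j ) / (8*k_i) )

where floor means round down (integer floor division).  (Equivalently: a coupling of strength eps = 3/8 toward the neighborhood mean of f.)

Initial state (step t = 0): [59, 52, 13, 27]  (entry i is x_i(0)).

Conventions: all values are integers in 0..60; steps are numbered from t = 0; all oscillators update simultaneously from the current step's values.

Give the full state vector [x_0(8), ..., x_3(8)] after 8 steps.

Simulating step by step:
t=0: [59, 52, 13, 27]
t=1: [20, 17, 29, 38]
t=2: [44, 42, 49, 53]
t=3: [4, 3, 6, 7]
t=4: [21, 21, 23, 23]
t=5: [42, 42, 44, 44]
t=6: [2, 2, 2, 2]
t=7: [19, 19, 19, 19]
t=8: [40, 40, 40, 40]

Answer: [40, 40, 40, 40]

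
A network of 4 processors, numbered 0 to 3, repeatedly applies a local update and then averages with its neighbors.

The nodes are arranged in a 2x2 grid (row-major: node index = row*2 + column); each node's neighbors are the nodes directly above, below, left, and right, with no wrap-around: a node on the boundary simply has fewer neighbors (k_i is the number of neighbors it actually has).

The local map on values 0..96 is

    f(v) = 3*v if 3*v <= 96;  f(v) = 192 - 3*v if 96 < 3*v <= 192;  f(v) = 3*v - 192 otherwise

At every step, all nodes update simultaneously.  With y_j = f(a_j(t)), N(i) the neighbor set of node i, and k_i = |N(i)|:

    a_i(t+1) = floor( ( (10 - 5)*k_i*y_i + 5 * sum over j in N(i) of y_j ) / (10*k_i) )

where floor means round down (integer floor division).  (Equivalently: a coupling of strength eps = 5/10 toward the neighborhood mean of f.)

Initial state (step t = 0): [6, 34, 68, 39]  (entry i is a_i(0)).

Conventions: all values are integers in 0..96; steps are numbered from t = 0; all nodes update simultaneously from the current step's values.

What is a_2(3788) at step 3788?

Simulating step by step:
t=0: [6, 34, 68, 39]
t=1: [34, 68, 29, 63]
t=2: [69, 29, 66, 26]
t=3: [30, 66, 26, 62]
t=4: [66, 27, 63, 24]
t=5: [24, 60, 21, 57]
t=6: [54, 29, 54, 29]
t=7: [44, 72, 44, 72]
t=8: [51, 33, 51, 33]
t=9: [52, 79, 52, 79]
t=10: [38, 42, 38, 42]
t=11: [75, 69, 75, 69]
t=12: [28, 19, 28, 19]
t=13: [77, 63, 77, 63]
t=14: [30, 12, 30, 12]
t=15: [76, 49, 76, 49]
t=16: [38, 42, 38, 42]

Answer: a_2(3788) = 30
Key observation: The state at step 10, [38, 42, 38, 42], reappears at step 16: the system is in a cycle of period 6 from step 10 on.  Therefore the state at step 3788 equals the state at step 10 + ((3788 - 10) mod 6) = 14, which is [30, 12, 30, 12].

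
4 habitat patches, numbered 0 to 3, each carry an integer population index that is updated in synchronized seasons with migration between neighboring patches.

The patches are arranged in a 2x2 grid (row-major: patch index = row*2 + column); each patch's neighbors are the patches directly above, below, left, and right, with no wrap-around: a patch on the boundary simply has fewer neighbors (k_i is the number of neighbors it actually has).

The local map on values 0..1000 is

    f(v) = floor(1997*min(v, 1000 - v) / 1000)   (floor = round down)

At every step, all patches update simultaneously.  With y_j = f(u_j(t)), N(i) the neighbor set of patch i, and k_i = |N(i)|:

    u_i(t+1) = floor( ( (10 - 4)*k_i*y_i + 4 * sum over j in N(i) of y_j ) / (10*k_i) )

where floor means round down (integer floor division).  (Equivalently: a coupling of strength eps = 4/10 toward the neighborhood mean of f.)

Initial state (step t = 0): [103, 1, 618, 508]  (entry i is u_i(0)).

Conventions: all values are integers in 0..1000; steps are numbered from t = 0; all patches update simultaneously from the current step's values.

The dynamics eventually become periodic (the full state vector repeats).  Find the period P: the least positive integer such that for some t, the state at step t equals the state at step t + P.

Answer: 14
Key observation: The state at step 134, [27, 24, 27, 24], reappears at step 148 — and no state repeats earlier — so the cycle the system enters has period 14.

Derivation:
t=0: [103, 1, 618, 508]
t=1: [275, 238, 694, 741]
t=2: [546, 498, 579, 527]
t=3: [910, 966, 874, 933]
t=4: [171, 102, 213, 143]
t=5: [330, 247, 380, 296]
t=6: [645, 545, 704, 604]
t=7: [724, 844, 654, 773]
t=8: [530, 387, 614, 472]
t=9: [871, 839, 838, 873]
t=10: [283, 294, 295, 280]
t=11: [574, 577, 578, 570]
t=12: [847, 848, 846, 852]
t=13: [305, 301, 304, 299]
t=14: [607, 601, 605, 599]
t=15: [787, 794, 789, 796]
t=16: [421, 413, 419, 410]
t=17: [836, 826, 833, 822]
t=18: [332, 344, 336, 349]
t=19: [669, 683, 673, 688]
t=20: [653, 636, 648, 631]
t=21: [700, 721, 706, 727]
t=22: [588, 563, 581, 555]
t=23: [834, 865, 843, 874]
t=24: [315, 277, 304, 267]
t=25: [609, 564, 596, 551]
t=26: [803, 857, 818, 872]
t=27: [365, 300, 347, 282]
t=28: [695, 617, 673, 596]
t=29: [648, 741, 674, 767]
t=30: [654, 543, 624, 512]
t=31: [746, 880, 782, 916]
t=32: [439, 278, 395, 235]
t=33: [794, 602, 741, 550]
t=34: [508, 738, 572, 801]
t=35: [864, 589, 788, 513]
t=36: [411, 740, 502, 831]
t=37: [794, 542, 827, 504]
t=38: [498, 828, 487, 845]
t=39: [859, 466, 843, 448]
t=40: [417, 793, 422, 785]
t=41: [750, 500, 757, 508]
t=42: [596, 895, 587, 885]
t=43: [690, 332, 701, 344]
t=44: [623, 658, 619, 663]
t=45: [739, 694, 740, 691]
t=46: [538, 594, 539, 596]
t=47: [899, 831, 897, 829]
t=48: [229, 310, 231, 313]
t=49: [490, 587, 493, 591]
t=50: [948, 853, 949, 851]
t=51: [140, 255, 140, 257]
t=52: [325, 463, 325, 465]
t=53: [704, 869, 704, 871]
t=54: [525, 326, 524, 324]
t=55: [889, 709, 889, 708]
t=56: [293, 509, 293, 510]
t=57: [664, 900, 663, 899]
t=58: [576, 293, 577, 294]
t=59: [793, 637, 793, 638]
t=60: [475, 661, 474, 660]
t=61: [893, 730, 892, 731]
t=62: [278, 473, 279, 473]
t=63: [633, 866, 634, 866]
t=64: [638, 360, 637, 359]
t=65: [721, 718, 722, 718]
t=66: [557, 561, 557, 561]
t=67: [882, 877, 882, 877]
t=68: [237, 243, 237, 243]
t=69: [475, 482, 475, 482]
t=70: [950, 959, 950, 959]
t=71: [95, 84, 95, 84]
t=72: [184, 171, 184, 171]
t=73: [361, 346, 361, 346]
t=74: [714, 696, 714, 696]
t=75: [578, 599, 578, 599]
t=76: [833, 808, 833, 808]
t=77: [343, 373, 343, 373]
t=78: [696, 732, 696, 732]
t=79: [592, 549, 592, 549]
t=80: [831, 882, 831, 882]
t=81: [316, 255, 316, 255]
t=82: [606, 533, 606, 533]
t=83: [815, 902, 815, 902]
t=84: [334, 229, 334, 229]
t=85: [624, 498, 624, 498]
t=86: [798, 945, 798, 945]
t=87: [344, 167, 344, 167]
t=88: [615, 403, 615, 403]
t=89: [775, 796, 775, 796]
t=90: [440, 415, 440, 415]
t=91: [868, 838, 868, 838]
t=92: [275, 311, 275, 311]
t=93: [563, 606, 563, 606]
t=94: [854, 803, 854, 803]
t=95: [311, 372, 311, 372]
t=96: [645, 717, 645, 717]
t=97: [679, 593, 679, 593]
t=98: [675, 777, 675, 777]
t=99: [608, 485, 608, 485]
t=100: [819, 930, 819, 930]
t=101: [316, 183, 316, 183]
t=102: [577, 418, 577, 418]
t=103: [842, 836, 842, 836]
t=104: [317, 324, 317, 324]
t=105: [635, 644, 635, 644]
t=106: [724, 713, 724, 713]
t=107: [555, 568, 555, 568]
t=108: [882, 867, 882, 867]
t=109: [241, 259, 241, 259]
t=110: [488, 509, 488, 509]
t=111: [975, 978, 975, 978]
t=112: [47, 44, 47, 44]
t=113: [91, 88, 91, 88]
t=114: [179, 176, 179, 176]
t=115: [355, 352, 355, 352]
t=116: [706, 703, 706, 703]
t=117: [588, 591, 588, 591]
t=118: [820, 817, 820, 817]
t=119: [360, 363, 360, 363]
t=120: [719, 722, 719, 722]
t=121: [559, 556, 559, 556]
t=122: [881, 884, 881, 884]
t=123: [235, 232, 235, 232]
t=124: [467, 464, 467, 464]
t=125: [930, 927, 930, 927]
t=126: [140, 143, 140, 143]
t=127: [280, 283, 280, 283]
t=128: [560, 563, 560, 563]
t=129: [876, 873, 876, 873]
t=130: [248, 251, 248, 251]
t=131: [496, 499, 496, 499]
t=132: [991, 994, 991, 994]
t=133: [15, 12, 15, 12]
t=134: [27, 24, 27, 24]
t=135: [51, 48, 51, 48]
t=136: [99, 96, 99, 96]
t=137: [195, 192, 195, 192]
t=138: [387, 384, 387, 384]
t=139: [770, 767, 770, 767]
t=140: [460, 463, 460, 463]
t=141: [919, 922, 919, 922]
t=142: [159, 156, 159, 156]
t=143: [315, 312, 315, 312]
t=144: [627, 624, 627, 624]
t=145: [745, 748, 745, 748]
t=146: [507, 504, 507, 504]
t=147: [985, 988, 985, 988]
t=148: [27, 24, 27, 24]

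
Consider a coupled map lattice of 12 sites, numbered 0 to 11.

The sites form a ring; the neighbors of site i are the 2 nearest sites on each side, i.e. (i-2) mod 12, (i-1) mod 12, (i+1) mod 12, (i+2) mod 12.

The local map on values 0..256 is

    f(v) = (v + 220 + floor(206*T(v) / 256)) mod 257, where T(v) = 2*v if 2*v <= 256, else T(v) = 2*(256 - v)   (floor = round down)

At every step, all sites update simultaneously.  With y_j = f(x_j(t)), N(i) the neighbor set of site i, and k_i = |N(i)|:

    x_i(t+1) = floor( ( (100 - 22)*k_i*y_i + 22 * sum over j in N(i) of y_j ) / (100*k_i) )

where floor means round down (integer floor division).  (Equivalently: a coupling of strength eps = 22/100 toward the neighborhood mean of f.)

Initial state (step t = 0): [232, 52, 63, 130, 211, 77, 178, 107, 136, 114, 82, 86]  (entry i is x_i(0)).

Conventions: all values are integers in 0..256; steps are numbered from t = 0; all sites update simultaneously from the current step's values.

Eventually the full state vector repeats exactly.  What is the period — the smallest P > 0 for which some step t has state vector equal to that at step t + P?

Answer: 4
Key observation: The state at step 36, [209, 208, 62, 132, 209, 74, 222, 222, 231, 221, 221, 71], reappears at step 40 — and no state repeats earlier — so the cycle the system enters has period 4.

Derivation:
t=0: [232, 52, 63, 130, 211, 77, 178, 107, 136, 114, 82, 86]
t=1: [214, 108, 132, 64, 210, 156, 44, 200, 50, 37, 162, 173]
t=2: [207, 213, 76, 131, 207, 56, 93, 211, 94, 66, 37, 40]
t=3: [222, 219, 168, 71, 221, 125, 204, 228, 197, 137, 82, 90]
t=4: [221, 220, 59, 144, 211, 73, 236, 215, 236, 73, 177, 191]
t=5: [207, 208, 132, 64, 221, 160, 228, 231, 215, 146, 42, 36]
t=6: [216, 219, 76, 131, 210, 61, 224, 211, 220, 55, 87, 76]
t=7: [230, 221, 167, 72, 223, 137, 232, 230, 230, 128, 189, 168]
t=8: [197, 210, 59, 146, 210, 73, 222, 212, 210, 57, 30, 40]
t=9: [224, 218, 133, 64, 222, 161, 235, 232, 227, 119, 69, 88]
t=10: [219, 221, 74, 130, 209, 60, 220, 209, 218, 56, 149, 184]
t=11: [211, 211, 163, 71, 223, 135, 234, 231, 223, 113, 53, 37]
t=12: [215, 217, 62, 145, 210, 74, 222, 210, 217, 34, 108, 78]
t=13: [232, 219, 138, 64, 222, 163, 235, 230, 231, 89, 228, 172]
t=14: [210, 210, 72, 130, 209, 59, 220, 219, 231, 191, 221, 59]
t=15: [234, 222, 159, 71, 222, 132, 233, 220, 222, 46, 220, 130]
t=16: [210, 210, 63, 144, 210, 76, 223, 219, 230, 106, 219, 73]
t=17: [234, 223, 141, 66, 223, 167, 234, 235, 235, 234, 235, 172]
t=18: [209, 209, 71, 134, 209, 58, 220, 219, 231, 219, 219, 61]
t=19: [234, 223, 158, 69, 222, 130, 233, 233, 235, 234, 234, 148]
t=20: [209, 209, 63, 141, 210, 76, 222, 222, 231, 220, 220, 72]
t=21: [234, 223, 141, 67, 223, 167, 234, 234, 235, 234, 235, 170]
t=22: [209, 209, 71, 135, 209, 58, 220, 220, 231, 219, 219, 62]
t=23: [234, 223, 158, 68, 222, 130, 233, 232, 235, 234, 234, 150]
t=24: [209, 209, 63, 138, 210, 76, 222, 222, 231, 220, 220, 71]
t=25: [234, 223, 141, 68, 223, 167, 234, 234, 235, 234, 234, 169]
t=26: [209, 209, 71, 138, 209, 58, 220, 220, 231, 220, 220, 63]
t=27: [234, 223, 158, 67, 222, 130, 233, 232, 235, 233, 233, 152]
t=28: [209, 209, 62, 136, 210, 75, 222, 222, 231, 221, 221, 71]
t=29: [234, 223, 139, 69, 223, 165, 234, 234, 235, 234, 234, 169]
t=30: [209, 209, 72, 140, 209, 59, 220, 220, 231, 220, 220, 63]
t=31: [234, 223, 159, 66, 222, 132, 233, 232, 235, 233, 233, 152]
t=32: [209, 209, 62, 134, 209, 75, 222, 222, 231, 221, 221, 71]
t=33: [234, 223, 139, 70, 223, 165, 234, 234, 235, 234, 234, 169]
t=34: [209, 209, 72, 142, 209, 59, 220, 220, 231, 220, 220, 63]
t=35: [234, 223, 159, 65, 222, 132, 233, 232, 235, 233, 233, 152]
t=36: [209, 208, 62, 132, 209, 74, 222, 222, 231, 221, 221, 71]
t=37: [234, 224, 139, 71, 223, 163, 234, 234, 235, 234, 234, 169]
t=38: [209, 209, 72, 144, 210, 60, 220, 220, 231, 220, 220, 63]
t=39: [234, 223, 159, 65, 222, 134, 233, 233, 235, 233, 233, 152]
t=40: [209, 208, 62, 132, 209, 74, 222, 222, 231, 221, 221, 71]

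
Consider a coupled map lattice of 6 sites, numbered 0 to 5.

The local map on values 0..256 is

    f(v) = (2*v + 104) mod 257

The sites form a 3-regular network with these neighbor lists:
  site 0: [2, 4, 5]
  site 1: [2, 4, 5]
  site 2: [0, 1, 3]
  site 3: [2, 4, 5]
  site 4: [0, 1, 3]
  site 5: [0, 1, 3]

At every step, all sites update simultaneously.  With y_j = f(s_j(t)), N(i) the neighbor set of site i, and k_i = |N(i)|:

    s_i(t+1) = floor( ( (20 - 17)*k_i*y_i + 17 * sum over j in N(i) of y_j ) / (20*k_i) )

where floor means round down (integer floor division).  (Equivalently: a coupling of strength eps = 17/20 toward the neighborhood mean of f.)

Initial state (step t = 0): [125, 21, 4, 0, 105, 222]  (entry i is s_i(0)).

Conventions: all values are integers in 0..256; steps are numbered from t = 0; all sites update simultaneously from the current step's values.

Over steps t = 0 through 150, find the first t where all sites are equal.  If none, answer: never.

Answer: 15
Key observation: Synchronization is absorbing here: once all sites are equal they stay equal, and step 15 is the first all-equal step.

Derivation:
t=0: [125, 21, 4, 0, 105, 222]  (not all equal)
t=1: [72, 79, 115, 73, 106, 103]  (not all equal)
t=2: [90, 54, 154, 91, 151, 150]  (not all equal)
t=3: [131, 159, 99, 132, 98, 97]  (not all equal)
t=4: [52, 61, 115, 53, 115, 115]  (not all equal)
t=5: [96, 99, 194, 96, 194, 194]  (not all equal)
t=6: [205, 206, 70, 205, 70, 70]  (not all equal)
t=7: [207, 207, 37, 207, 37, 37]  (not all equal)
t=8: [151, 151, 30, 151, 30, 30]  (not all equal)
t=9: [161, 161, 151, 161, 151, 151]  (not all equal)
t=10: [152, 152, 166, 152, 166, 166]  (not all equal)
t=11: [174, 174, 155, 174, 155, 155]  (not all equal)
t=12: [162, 162, 189, 162, 189, 189]  (not all equal)
t=13: [216, 216, 179, 216, 179, 179]  (not all equal)
t=14: [177, 177, 49, 177, 49, 49]  (not all equal)
t=15: [201, 201, 201, 201, 201, 201]  (all equal)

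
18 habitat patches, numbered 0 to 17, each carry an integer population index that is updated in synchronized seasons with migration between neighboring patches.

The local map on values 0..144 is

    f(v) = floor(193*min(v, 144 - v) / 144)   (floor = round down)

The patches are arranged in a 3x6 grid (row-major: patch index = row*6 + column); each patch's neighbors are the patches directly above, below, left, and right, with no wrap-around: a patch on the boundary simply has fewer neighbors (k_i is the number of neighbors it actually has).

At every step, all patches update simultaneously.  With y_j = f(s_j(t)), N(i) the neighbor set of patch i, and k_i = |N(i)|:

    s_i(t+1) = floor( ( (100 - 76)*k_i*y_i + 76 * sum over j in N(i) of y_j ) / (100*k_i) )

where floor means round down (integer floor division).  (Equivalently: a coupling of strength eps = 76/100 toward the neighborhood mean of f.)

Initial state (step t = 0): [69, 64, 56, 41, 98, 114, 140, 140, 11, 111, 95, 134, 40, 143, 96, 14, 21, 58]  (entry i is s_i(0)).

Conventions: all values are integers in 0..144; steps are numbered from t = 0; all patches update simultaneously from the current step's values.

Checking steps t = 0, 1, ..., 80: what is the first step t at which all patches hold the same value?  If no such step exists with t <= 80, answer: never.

Simulating step by step:
t=0: [69, 64, 56, 41, 98, 114, 140, 140, 11, 111, 95, 134, 40, 143, 96, 14, 21, 58]  (not all equal)
t=1: [56, 63, 56, 58, 54, 37, 39, 21, 39, 39, 43, 49, 15, 31, 23, 38, 47, 34]  (not all equal)
t=2: [69, 65, 71, 68, 63, 63, 43, 50, 47, 57, 61, 53, 40, 29, 43, 48, 53, 59]  (not all equal)
t=3: [76, 85, 83, 86, 85, 79, 67, 62, 70, 74, 76, 78, 48, 53, 55, 67, 73, 72]  (not all equal)
t=4: [85, 83, 82, 82, 83, 84, 81, 83, 85, 88, 89, 90, 76, 72, 81, 87, 92, 92]  (not all equal)
t=5: [81, 81, 81, 80, 79, 77, 83, 84, 80, 77, 73, 73, 90, 87, 83, 76, 71, 70]  (not all equal)
t=6: [82, 82, 84, 86, 89, 90, 79, 81, 83, 89, 92, 92, 76, 77, 83, 88, 93, 94]  (not all equal)
t=7: [84, 82, 80, 75, 72, 71, 86, 84, 79, 74, 70, 69, 88, 86, 81, 74, 69, 68]  (not all equal)
t=8: [80, 81, 86, 91, 93, 94, 78, 80, 85, 91, 93, 92, 76, 79, 85, 90, 92, 91]  (not all equal)
t=9: [85, 82, 77, 71, 68, 68, 87, 84, 78, 72, 68, 68, 88, 85, 79, 72, 70, 69]  (not all equal)
t=10: [79, 82, 88, 92, 92, 91, 77, 81, 88, 93, 92, 91, 76, 80, 87, 92, 93, 92]  (not all equal)
t=11: [86, 82, 75, 70, 69, 70, 87, 83, 75, 69, 69, 69, 87, 83, 76, 70, 68, 69]  (not all equal)
t=12: [78, 83, 89, 92, 92, 92, 77, 82, 89, 92, 91, 92, 77, 82, 89, 91, 92, 91]  (not all equal)
t=13: [85, 81, 74, 70, 69, 69, 87, 81, 74, 70, 69, 70, 86, 81, 75, 70, 70, 69]  (not all equal)
t=14: [79, 85, 90, 92, 92, 92, 79, 84, 91, 92, 92, 92, 79, 84, 90, 92, 92, 92]  (not all equal)
t=15: [83, 79, 72, 69, 69, 69, 85, 79, 72, 69, 69, 69, 84, 79, 73, 69, 69, 69]  (not all equal)
t=16: [82, 87, 92, 93, 92, 92, 81, 87, 93, 92, 92, 92, 82, 87, 92, 92, 92, 92]  (not all equal)
t=17: [80, 76, 70, 68, 68, 69, 81, 76, 70, 68, 69, 69, 80, 76, 70, 69, 69, 69]  (not all equal)
t=18: [86, 89, 91, 91, 91, 91, 86, 90, 92, 91, 91, 92, 86, 89, 92, 92, 92, 92]  (not all equal)
t=19: [75, 73, 71, 71, 71, 70, 75, 72, 70, 70, 70, 70, 75, 72, 70, 69, 69, 69]  (not all equal)
t=20: [93, 94, 94, 94, 93, 93, 93, 94, 93, 93, 93, 92, 93, 94, 93, 92, 92, 92]  (not all equal)
t=21: [67, 67, 67, 67, 67, 68, 67, 67, 67, 68, 68, 68, 67, 67, 68, 68, 68, 69]  (not all equal)
t=22: [89, 89, 89, 89, 90, 90, 89, 89, 89, 90, 90, 91, 89, 89, 89, 91, 91, 91]  (not all equal)
t=23: [73, 73, 73, 72, 72, 71, 73, 73, 72, 72, 71, 71, 73, 73, 72, 71, 71, 71]  (not all equal)
t=24: [95, 95, 95, 95, 95, 95, 95, 95, 95, 95, 95, 95, 95, 95, 95, 95, 95, 95]  (all equal)

Answer: 24
Key observation: Synchronization is absorbing here: once all patches are equal they stay equal, and step 24 is the first all-equal step.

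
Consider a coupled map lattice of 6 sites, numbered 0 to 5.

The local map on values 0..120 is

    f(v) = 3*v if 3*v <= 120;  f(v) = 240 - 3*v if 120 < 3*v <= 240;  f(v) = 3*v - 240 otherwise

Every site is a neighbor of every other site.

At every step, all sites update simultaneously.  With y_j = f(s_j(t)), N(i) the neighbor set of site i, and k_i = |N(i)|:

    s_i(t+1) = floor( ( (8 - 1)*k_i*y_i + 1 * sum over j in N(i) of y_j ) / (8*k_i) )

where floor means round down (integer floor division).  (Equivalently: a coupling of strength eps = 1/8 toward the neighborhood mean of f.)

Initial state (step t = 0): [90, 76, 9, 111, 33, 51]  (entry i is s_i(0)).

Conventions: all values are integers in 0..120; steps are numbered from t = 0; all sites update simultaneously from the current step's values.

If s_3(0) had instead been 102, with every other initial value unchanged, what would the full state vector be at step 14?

Simulating step by step:
t=0: [90, 76, 9, 102, 33, 51]
t=1: [33, 18, 30, 64, 92, 81]
t=2: [92, 54, 84, 49, 38, 10]
t=3: [39, 75, 19, 88, 105, 34]
t=4: [109, 22, 58, 30, 73, 96]
t=5: [83, 65, 65, 85, 27, 50]
t=6: [14, 45, 45, 19, 75, 83]
t=7: [44, 97, 97, 56, 21, 15]
t=8: [101, 53, 53, 70, 63, 48]
t=9: [63, 78, 78, 35, 53, 91]
t=10: [50, 12, 12, 96, 75, 35]
t=11: [84, 38, 38, 49, 21, 97]
t=12: [21, 108, 108, 90, 64, 54]
t=13: [63, 81, 81, 35, 50, 75]
t=14: [50, 9, 9, 95, 83, 19]

Answer: [50, 9, 9, 95, 83, 19]
Key observation: This trace re-runs the system from the modified initial state.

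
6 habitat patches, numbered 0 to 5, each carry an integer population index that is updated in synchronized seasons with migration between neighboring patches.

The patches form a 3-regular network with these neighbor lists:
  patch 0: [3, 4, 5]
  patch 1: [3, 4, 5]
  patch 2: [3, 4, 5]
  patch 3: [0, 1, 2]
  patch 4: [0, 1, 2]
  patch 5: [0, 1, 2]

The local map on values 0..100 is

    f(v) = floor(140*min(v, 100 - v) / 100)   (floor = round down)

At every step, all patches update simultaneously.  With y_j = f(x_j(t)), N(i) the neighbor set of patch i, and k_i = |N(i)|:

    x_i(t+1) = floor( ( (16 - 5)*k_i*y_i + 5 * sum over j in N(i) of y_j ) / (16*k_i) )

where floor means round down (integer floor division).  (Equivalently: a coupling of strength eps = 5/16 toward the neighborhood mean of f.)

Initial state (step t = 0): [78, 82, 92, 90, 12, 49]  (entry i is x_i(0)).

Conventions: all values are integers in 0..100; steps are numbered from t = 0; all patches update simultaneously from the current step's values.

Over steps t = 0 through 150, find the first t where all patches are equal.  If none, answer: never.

Answer: never
Key observation: The state at step 16 reappears at step 20 — the system is in a cycle of period 4 from step 16 on.  No step 0..20 is synchronized, and the cycle repeats forever, so no step up to 150 (or ever) has all patches equal.

Derivation:
t=0: [78, 82, 92, 90, 12, 49]  (not all equal)
t=1: [30, 27, 17, 16, 17, 53]  (not all equal)
t=2: [40, 36, 27, 25, 26, 55]  (not all equal)
t=3: [52, 48, 39, 38, 39, 58]  (not all equal)
t=4: [63, 63, 54, 56, 56, 59]  (not all equal)
t=5: [53, 53, 62, 59, 59, 56]  (not all equal)
t=6: [62, 62, 54, 58, 58, 61]  (not all equal)
t=7: [54, 54, 61, 57, 57, 54]  (not all equal)
t=8: [63, 63, 56, 60, 60, 62]  (not all equal)
t=9: [52, 52, 59, 55, 55, 53]  (not all equal)
t=10: [65, 65, 59, 63, 63, 64]  (not all equal)
t=11: [49, 49, 55, 51, 51, 50]  (not all equal)
t=12: [68, 68, 64, 67, 67, 68]  (not all equal)
t=13: [44, 44, 48, 46, 46, 44]  (not all equal)
t=14: [61, 61, 65, 63, 63, 61]  (not all equal)
t=15: [53, 53, 49, 51, 51, 53]  (not all equal)
t=16: [65, 65, 67, 67, 67, 65]  (not all equal)
t=17: [48, 48, 46, 46, 46, 48]  (not all equal)
t=18: [66, 66, 64, 64, 64, 66]  (not all equal)
t=19: [47, 47, 49, 49, 49, 47]  (not all equal)
t=20: [65, 65, 67, 67, 67, 65]  (not all equal)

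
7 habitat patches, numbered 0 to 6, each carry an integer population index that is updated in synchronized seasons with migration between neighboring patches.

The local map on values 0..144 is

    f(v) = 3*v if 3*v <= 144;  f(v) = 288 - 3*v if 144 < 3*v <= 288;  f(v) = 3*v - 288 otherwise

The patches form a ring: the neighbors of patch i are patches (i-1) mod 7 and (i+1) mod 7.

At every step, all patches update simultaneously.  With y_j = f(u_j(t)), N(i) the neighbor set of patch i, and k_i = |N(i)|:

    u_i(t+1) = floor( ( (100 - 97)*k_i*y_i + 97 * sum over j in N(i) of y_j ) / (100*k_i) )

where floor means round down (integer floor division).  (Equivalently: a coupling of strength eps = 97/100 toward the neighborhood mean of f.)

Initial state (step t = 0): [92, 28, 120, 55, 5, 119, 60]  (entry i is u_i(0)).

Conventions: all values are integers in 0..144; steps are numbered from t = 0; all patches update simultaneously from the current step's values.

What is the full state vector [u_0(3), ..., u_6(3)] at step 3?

Answer: [79, 87, 50, 77, 67, 85, 83]

Derivation:
t=0: [92, 28, 120, 55, 5, 119, 60]
t=1: [93, 43, 102, 45, 93, 61, 42]
t=2: [123, 16, 128, 17, 116, 68, 59]
t=3: [79, 87, 50, 77, 67, 85, 83]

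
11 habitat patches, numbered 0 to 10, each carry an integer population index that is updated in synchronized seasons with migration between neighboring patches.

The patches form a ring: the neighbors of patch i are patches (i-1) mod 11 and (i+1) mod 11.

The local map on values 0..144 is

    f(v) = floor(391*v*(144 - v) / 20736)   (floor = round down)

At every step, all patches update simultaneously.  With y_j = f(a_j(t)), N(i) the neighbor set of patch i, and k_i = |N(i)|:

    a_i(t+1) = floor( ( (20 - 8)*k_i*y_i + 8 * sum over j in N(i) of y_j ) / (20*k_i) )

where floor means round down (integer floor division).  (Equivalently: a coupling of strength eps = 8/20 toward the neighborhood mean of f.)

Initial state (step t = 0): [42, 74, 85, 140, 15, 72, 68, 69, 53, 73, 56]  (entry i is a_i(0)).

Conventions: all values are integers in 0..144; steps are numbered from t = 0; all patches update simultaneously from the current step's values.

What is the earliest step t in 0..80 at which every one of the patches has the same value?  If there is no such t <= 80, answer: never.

Simulating step by step:
t=0: [42, 74, 85, 140, 15, 72, 68, 69, 53, 73, 56]  (not all equal)
t=1: [85, 93, 77, 32, 43, 84, 97, 95, 92, 94, 90]  (not all equal)
t=2: [92, 91, 89, 75, 81, 90, 87, 87, 89, 89, 91]  (not all equal)
t=3: [90, 90, 92, 95, 95, 92, 92, 92, 92, 91, 90]  (not all equal)
t=4: [91, 90, 89, 87, 87, 89, 90, 90, 90, 90, 90]  (not all equal)
t=5: [90, 91, 92, 92, 92, 92, 91, 91, 91, 91, 90]  (not all equal)
t=6: [90, 90, 90, 90, 90, 90, 90, 90, 90, 90, 90]  (all equal)

Answer: 6
Key observation: Synchronization is absorbing here: once all patches are equal they stay equal, and step 6 is the first all-equal step.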